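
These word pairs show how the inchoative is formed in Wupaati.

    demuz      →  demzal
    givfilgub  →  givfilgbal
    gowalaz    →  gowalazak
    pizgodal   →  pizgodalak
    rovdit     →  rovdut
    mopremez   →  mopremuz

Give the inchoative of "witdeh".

demuz and gowalaz both end in -z yet inflect differently (demzal, gowalazak), so the final letter is not what conditions the rule; the last vowel is.
"witdeh" has last vowel 'e'. The one such stem in the data (mopremez → mopremuz) changes the last vowel to 'u' (as does rovdit), so the same rule applies.
So witdeh → witduh.

witduh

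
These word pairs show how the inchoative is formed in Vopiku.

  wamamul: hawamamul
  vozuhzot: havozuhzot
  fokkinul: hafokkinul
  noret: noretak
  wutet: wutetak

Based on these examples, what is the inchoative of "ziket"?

vozuhzot and noret both end in -t yet inflect differently (havozuhzot, noretak), so the final letter is not what conditions the rule; the number of vowels is.
"ziket" has 2 vowels. The stems with 2 vowels (noret → noretak, wutet → wutetak) add -ak.
The other pattern: stems with 3 vowels add the prefix ha-.
So ziket → ziketak.

ziketak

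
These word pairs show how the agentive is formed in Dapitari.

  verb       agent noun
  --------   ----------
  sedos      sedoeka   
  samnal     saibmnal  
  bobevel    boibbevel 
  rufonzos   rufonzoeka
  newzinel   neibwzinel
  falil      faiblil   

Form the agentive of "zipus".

zipueka

sedos and samnal both begin with s- yet inflect differently (sedoeka, saibmnal), so the first letter is not what conditions the rule; the final letter is.
"zipus" ends in -s. The stems ending in -s (sedos → sedoeka, rufonzos → rufonzoeka) drop the final letter and add -eka.
The other pattern: stems ending in -l insert -ib- after the first vowel.
So zipus → zipueka.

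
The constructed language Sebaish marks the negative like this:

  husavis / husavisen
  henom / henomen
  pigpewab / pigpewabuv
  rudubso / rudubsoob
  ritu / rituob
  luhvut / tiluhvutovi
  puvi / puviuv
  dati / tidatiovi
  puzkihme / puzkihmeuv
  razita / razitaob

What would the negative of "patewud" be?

patewuduv

puvi and dati both end in -i yet inflect differently (puviuv, tidatiovi), so the final letter is not what conditions the rule; the first letter is.
"patewud" begins with p-. The stems beginning with p- (puzkihme → puzkihmeuv, pigpewab → pigpewabuv, puvi → puviuv) add -uv.
The other patterns: stems beginning with h- add -en; stems beginning with r- add -ob; stems beginning with d- or l- add ti- … -ovi around the stem.
So patewud → patewuduv.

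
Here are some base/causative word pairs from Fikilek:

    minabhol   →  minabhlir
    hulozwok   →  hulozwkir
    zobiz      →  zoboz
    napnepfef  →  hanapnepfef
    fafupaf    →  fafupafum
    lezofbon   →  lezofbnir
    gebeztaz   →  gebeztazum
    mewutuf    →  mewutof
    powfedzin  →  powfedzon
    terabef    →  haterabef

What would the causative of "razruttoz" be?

razruttzir

napnepfef and fafupaf both end in -f yet inflect differently (hanapnepfef, fafupafum), so the final letter is not what conditions the rule; the last vowel is.
"razruttoz" has last vowel 'o'. The stems whose last vowel is 'o' (hulozwok → hulozwkir, minabhol → minabhlir, lezofbon → lezofbnir) delete the last vowel and add -ir.
So razruttoz → razruttzir.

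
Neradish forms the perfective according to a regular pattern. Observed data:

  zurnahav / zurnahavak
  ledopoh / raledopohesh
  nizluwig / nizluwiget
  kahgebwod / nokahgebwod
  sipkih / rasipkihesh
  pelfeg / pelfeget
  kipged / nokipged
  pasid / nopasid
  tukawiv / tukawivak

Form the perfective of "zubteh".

pasid and sipkih both have last vowel 'i' yet inflect differently (nopasid, rasipkihesh), so the last vowel is not what conditions the rule; the final letter is.
"zubteh" ends in -h. The stems ending in -h (sipkih → rasipkihesh, ledopoh → raledopohesh) add ra- … -esh around the stem.
So zubteh → razubtehesh.

razubtehesh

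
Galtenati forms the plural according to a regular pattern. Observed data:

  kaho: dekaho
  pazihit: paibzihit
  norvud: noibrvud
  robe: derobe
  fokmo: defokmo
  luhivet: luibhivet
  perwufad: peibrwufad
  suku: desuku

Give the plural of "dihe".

"dihe" ends in a vowel. The stems ending in a vowel (suku → desuku, robe → derobe, kaho → dekaho) add the prefix de-.
The other pattern: stems ending in a consonant insert -ib- after the first vowel.
So dihe → dedihe.

dedihe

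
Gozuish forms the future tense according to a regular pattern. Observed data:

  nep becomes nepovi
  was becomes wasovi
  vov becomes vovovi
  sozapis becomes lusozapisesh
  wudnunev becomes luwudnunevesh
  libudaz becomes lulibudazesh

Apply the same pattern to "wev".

sozapis and was both end in -s yet inflect differently (lusozapisesh, wasovi), so the final letter is not what conditions the rule; the number of vowels is.
"wev" has 1 vowel. The stems with 1 vowel (was → wasovi, vov → vovovi, nep → nepovi) add -ovi.
The other pattern: stems with 3 vowels add lu- … -esh around the stem.
So wev → wevovi.

wevovi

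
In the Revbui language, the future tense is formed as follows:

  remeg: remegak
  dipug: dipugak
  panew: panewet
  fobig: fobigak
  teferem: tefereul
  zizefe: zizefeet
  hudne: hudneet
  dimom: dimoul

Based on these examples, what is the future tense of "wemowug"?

wemowugak

remeg and teferem both have last vowel 'e' yet inflect differently (remegak, tefereul), so the last vowel is not what conditions the rule; the final letter is.
"wemowug" ends in -g. The stems ending in -g (remeg → remegak, dipug → dipugak, fobig → fobigak) add -ak.
The other patterns: stems ending in -m drop the final letter and add -ul; stems ending in -e or -w add -et.
So wemowug → wemowugak.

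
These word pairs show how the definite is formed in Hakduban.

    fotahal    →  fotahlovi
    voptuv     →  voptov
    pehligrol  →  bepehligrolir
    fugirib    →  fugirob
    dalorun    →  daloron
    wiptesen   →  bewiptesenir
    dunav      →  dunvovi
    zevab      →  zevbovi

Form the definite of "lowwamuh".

"lowwamuh" has last vowel 'u'. The stems whose last vowel is 'u' (voptuv → voptov, dalorun → daloron) change the last vowel to 'o'.
So lowwamuh → lowwamoh.

lowwamoh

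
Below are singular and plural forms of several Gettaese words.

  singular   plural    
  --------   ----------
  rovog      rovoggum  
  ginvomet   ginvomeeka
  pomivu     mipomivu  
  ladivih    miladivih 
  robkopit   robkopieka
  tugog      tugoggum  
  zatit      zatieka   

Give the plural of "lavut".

lavueka

robkopit and ladivih both have last vowel 'i' yet inflect differently (robkopieka, miladivih), so the last vowel is not what conditions the rule; the final letter is.
"lavut" ends in -t. The stems ending in -t (robkopit → robkopieka, ginvomet → ginvomeeka, zatit → zatieka) drop the final letter and add -eka.
So lavut → lavueka.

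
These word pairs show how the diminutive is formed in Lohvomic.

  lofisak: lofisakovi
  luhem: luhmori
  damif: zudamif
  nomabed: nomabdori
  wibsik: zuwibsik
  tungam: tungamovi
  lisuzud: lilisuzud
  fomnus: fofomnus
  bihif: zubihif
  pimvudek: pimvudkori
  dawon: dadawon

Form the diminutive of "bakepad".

bakepadovi

wibsik and lofisak both end in -k yet inflect differently (zuwibsik, lofisakovi), so the final letter is not what conditions the rule; the last vowel is.
"bakepad" has last vowel 'a'. The stems whose last vowel is 'a' (tungam → tungamovi, lofisak → lofisakovi) add -ovi.
The other patterns: stems whose last vowel is 'o' or 'u' repeat the first consonant+vowel as a prefix; stems whose last vowel is 'i' add the prefix zu-; stems whose last vowel is 'e' delete the last vowel and add -ori.
So bakepad → bakepadovi.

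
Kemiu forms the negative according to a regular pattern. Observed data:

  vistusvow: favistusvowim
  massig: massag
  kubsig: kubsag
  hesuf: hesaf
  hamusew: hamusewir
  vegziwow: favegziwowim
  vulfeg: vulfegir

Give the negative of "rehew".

rehewir

"rehew" has last vowel 'e'. The stems whose last vowel is 'e' (hamusew → hamusewir, vulfeg → vulfegir) add -ir.
The other patterns: stems whose last vowel is 'i' or 'u' change the last vowel to 'a'; stems whose last vowel is 'o' add fa- … -im around the stem.
So rehew → rehewir.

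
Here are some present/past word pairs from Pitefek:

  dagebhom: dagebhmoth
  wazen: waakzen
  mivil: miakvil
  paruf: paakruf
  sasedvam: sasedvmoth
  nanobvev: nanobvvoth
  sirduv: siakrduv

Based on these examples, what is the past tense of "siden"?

siakden

nanobvev and sirduv both end in -v yet inflect differently (nanobvvoth, siakrduv), so the final letter is not what conditions the rule; the number of vowels is.
"siden" has 2 vowels. The stems with 2 vowels (sirduv → siakrduv, mivil → miakvil, paruf → paakruf) insert -ak- after the first vowel.
The other pattern: stems with 3 vowels delete the last vowel and add -oth.
So siden → siakden.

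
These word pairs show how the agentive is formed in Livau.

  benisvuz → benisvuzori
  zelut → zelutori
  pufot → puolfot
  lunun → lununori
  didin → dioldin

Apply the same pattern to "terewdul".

terewdulori

"terewdul" has last vowel 'u'. The stems whose last vowel is 'u' (zelut → zelutori, benisvuz → benisvuzori, lunun → lununori) add -ori.
So terewdul → terewdulori.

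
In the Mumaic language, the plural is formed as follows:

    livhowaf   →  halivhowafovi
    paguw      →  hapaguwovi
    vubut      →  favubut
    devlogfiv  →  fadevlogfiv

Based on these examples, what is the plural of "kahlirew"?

paguw and vubut both have last vowel 'u' yet inflect differently (hapaguwovi, favubut), so the last vowel is not what conditions the rule; the final letter is.
"kahlirew" ends in -w. The one such stem in the data (paguw → hapaguwovi) adds ha- … -ovi around the stem, so the same rule applies.
The other pattern: stems ending in -t or -v add the prefix fa-.
So kahlirew → hakahlirewovi.

hakahlirewovi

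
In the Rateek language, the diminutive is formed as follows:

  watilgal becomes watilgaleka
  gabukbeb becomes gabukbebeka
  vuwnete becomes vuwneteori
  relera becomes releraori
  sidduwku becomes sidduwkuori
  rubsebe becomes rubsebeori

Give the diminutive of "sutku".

gabukbeb and vuwnete both have last vowel 'e' yet inflect differently (gabukbebeka, vuwneteori), so the last vowel is not what conditions the rule; whether the stem ends in a vowel or a consonant is.
"sutku" ends in a vowel. The stems ending in a vowel (vuwnete → vuwneteori, relera → releraori, sidduwku → sidduwkuori) add -ori.
The other pattern: stems ending in a consonant add -eka.
So sutku → sutkuori.

sutkuori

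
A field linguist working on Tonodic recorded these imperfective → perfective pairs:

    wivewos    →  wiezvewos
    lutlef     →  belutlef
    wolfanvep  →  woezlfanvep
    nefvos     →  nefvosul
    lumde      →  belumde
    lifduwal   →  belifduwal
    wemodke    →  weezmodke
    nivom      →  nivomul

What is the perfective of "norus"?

norusul

"norus" begins with n-. The stems beginning with n- (nefvos → nefvosul, nivom → nivomul) add -ul.
The other patterns: stems beginning with l- add the prefix be-; stems beginning with w- insert -ez- after the first vowel.
So norus → norusul.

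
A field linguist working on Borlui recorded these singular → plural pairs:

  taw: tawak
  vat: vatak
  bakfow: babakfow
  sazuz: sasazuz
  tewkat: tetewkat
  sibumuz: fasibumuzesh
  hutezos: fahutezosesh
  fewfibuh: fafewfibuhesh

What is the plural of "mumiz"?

"mumiz" has 2 vowels. The stems with 2 vowels (bakfow → babakfow, sazuz → sasazuz, tewkat → tetewkat) repeat the first consonant+vowel as a prefix.
The other patterns: stems with 1 vowel add -ak; stems with 3 vowels add fa- … -esh around the stem.
So mumiz → mumumiz.

mumumiz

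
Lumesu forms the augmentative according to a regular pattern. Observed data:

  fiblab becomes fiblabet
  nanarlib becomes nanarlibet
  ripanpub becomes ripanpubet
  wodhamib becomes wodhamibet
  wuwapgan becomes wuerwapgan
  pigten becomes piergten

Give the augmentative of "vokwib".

"vokwib" ends in -b. The stems ending in -b (fiblab → fiblabet, nanarlib → nanarlibet, ripanpub → ripanpubet) add -et.
The other pattern: stems ending in -n insert -er- after the first vowel.
So vokwib → vokwibet.

vokwibet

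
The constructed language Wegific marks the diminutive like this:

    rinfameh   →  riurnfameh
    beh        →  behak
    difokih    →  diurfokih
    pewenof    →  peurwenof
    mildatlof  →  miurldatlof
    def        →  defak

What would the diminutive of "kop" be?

"kop" has 1 vowel. The stems with 1 vowel (def → defak, beh → behak) add -ak.
So kop → kopak.

kopak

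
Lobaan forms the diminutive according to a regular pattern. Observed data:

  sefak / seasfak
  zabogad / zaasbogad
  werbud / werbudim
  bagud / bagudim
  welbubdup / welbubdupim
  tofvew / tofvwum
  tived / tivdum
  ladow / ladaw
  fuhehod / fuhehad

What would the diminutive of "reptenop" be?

zabogad and werbud both end in -d yet inflect differently (zaasbogad, werbudim), so the final letter is not what conditions the rule; the last vowel is.
"reptenop" has last vowel 'o'. The stems whose last vowel is 'o' (ladow → ladaw, fuhehod → fuhehad) change the last vowel to 'a'.
So reptenop → reptenap.

reptenap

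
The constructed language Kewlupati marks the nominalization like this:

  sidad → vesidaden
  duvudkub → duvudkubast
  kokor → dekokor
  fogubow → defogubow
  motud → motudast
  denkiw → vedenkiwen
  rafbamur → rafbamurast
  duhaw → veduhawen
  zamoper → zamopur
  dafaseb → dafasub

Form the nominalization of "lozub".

lozubast

fogubow and denkiw both end in -w yet inflect differently (defogubow, vedenkiwen), so the final letter is not what conditions the rule; the last vowel is.
"lozub" has last vowel 'u'. The stems whose last vowel is 'u' (duvudkub → duvudkubast, motud → motudast, rafbamur → rafbamurast) add -ast.
So lozub → lozubast.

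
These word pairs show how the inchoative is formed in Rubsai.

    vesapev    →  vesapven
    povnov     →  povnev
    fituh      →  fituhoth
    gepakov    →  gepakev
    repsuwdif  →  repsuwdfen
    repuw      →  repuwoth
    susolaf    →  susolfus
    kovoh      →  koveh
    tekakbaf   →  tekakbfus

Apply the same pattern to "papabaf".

papabfus

kovoh and fituh both end in -h yet inflect differently (koveh, fituhoth), so the final letter is not what conditions the rule; the last vowel is.
"papabaf" has last vowel 'a'. The stems whose last vowel is 'a' (susolaf → susolfus, tekakbaf → tekakbfus) delete the last vowel and add -us.
So papabaf → papabfus.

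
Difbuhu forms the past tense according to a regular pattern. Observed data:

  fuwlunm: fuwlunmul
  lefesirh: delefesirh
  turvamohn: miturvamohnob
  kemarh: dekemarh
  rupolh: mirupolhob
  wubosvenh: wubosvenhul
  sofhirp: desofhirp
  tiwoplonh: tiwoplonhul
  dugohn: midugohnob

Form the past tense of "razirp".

derazirp

"razirp" has second-to-last letter 'r'. The stems whose second-to-last letter is 'r' (sofhirp → desofhirp, lefesirh → delefesirh, kemarh → dekemarh) add the prefix de-.
So razirp → derazirp.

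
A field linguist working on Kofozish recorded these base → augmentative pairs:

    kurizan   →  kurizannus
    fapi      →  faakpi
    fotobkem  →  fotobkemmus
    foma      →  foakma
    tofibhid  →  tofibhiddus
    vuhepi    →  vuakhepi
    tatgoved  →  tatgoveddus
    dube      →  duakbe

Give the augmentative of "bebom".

bebommus

tofibhid and vuhepi both have last vowel 'i' yet inflect differently (tofibhiddus, vuakhepi), so the last vowel is not what conditions the rule; whether the stem ends in a vowel or a consonant is.
"bebom" ends in a consonant. The stems ending in a consonant (tatgoved → tatgoveddus, fotobkem → fotobkemmus, kurizan → kurizannus) double the final consonant and add -us.
So bebom → bebommus.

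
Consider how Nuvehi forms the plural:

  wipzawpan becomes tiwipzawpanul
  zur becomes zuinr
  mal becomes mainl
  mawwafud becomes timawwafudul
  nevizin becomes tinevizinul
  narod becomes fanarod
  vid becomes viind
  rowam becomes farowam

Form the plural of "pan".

painn

vid and narod both end in -d yet inflect differently (viind, fanarod), so the final letter is not what conditions the rule; the number of vowels is.
"pan" has 1 vowel. The stems with 1 vowel (mal → mainl, vid → viind, zur → zuinr) insert -in- after the first vowel.
So pan → painn.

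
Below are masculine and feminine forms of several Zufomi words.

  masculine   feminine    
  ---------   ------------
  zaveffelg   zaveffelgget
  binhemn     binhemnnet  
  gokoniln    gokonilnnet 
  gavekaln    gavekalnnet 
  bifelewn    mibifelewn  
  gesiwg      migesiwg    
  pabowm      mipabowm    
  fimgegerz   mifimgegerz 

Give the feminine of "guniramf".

guniramffet

"guniramf" has second-to-last letter 'm'. The one such stem in the data (binhemn → binhemnnet) doubles the final consonant and adds -et (as do zaveffelg, gokoniln), so the same rule applies.
So guniramf → guniramffet.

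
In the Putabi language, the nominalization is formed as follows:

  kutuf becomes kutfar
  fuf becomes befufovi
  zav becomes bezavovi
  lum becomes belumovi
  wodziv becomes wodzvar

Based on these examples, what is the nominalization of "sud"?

wodziv and zav both end in -v yet inflect differently (wodzvar, bezavovi), so the final letter is not what conditions the rule; the number of vowels is.
"sud" has 1 vowel. The stems with 1 vowel (zav → bezavovi, fuf → befufovi, lum → belumovi) add be- … -ovi around the stem.
So sud → besudovi.

besudovi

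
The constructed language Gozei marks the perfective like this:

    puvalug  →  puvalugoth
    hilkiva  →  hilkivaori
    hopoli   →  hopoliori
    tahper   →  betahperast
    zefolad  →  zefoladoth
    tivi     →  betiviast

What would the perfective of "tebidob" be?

hopoli and tivi both end in -i yet inflect differently (hopoliori, betiviast), so the final letter is not what conditions the rule; the first letter is.
"tebidob" begins with t-. The stems beginning with t- (tivi → betiviast, tahper → betahperast) add be- … -ast around the stem.
The other patterns: stems beginning with h- add -ori; stems beginning with p- or z- add -oth.
So tebidob → betebidobast.

betebidobast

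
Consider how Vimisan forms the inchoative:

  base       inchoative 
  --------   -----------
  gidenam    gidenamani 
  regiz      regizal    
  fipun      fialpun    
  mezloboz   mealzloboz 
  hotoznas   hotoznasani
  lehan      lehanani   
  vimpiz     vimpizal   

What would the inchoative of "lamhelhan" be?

lamhelhanani

"lamhelhan" has last vowel 'a'. The stems whose last vowel is 'a' (lehan → lehanani, hotoznas → hotoznasani, gidenam → gidenamani) add -ani.
So lamhelhan → lamhelhanani.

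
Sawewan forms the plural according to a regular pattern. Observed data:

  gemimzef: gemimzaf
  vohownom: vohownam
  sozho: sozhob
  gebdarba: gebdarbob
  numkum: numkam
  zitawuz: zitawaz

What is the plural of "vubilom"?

vubilam

sozho and vohownom both have last vowel 'o' yet inflect differently (sozhob, vohownam), so the last vowel is not what conditions the rule; whether the stem ends in a vowel or a consonant is.
"vubilom" ends in a consonant. The stems ending in a consonant (vohownom → vohownam, numkum → numkam, gemimzef → gemimzaf) change the last vowel to 'a'.
So vubilom → vubilam.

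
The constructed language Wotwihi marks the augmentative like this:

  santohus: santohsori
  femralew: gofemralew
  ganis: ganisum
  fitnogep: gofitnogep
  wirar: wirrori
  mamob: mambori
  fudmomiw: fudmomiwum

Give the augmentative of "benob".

benbori

femralew and fudmomiw both end in -w yet inflect differently (gofemralew, fudmomiwum), so the final letter is not what conditions the rule; the last vowel is.
"benob" has last vowel 'o'. The one such stem in the data (mamob → mambori) deletes the last vowel and adds -ori (as do santohus, wirar), so the same rule applies.
So benob → benbori.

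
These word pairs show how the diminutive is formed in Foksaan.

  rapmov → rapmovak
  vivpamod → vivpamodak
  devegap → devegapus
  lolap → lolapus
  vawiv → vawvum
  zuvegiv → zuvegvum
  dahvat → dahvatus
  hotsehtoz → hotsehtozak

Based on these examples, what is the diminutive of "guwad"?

guwadus

zuvegiv and rapmov both end in -v yet inflect differently (zuvegvum, rapmovak), so the final letter is not what conditions the rule; the last vowel is.
"guwad" has last vowel 'a'. The stems whose last vowel is 'a' (lolap → lolapus, devegap → devegapus, dahvat → dahvatus) add -us.
The other patterns: stems whose last vowel is 'i' delete the last vowel and add -um; stems whose last vowel is 'o' add -ak.
So guwad → guwadus.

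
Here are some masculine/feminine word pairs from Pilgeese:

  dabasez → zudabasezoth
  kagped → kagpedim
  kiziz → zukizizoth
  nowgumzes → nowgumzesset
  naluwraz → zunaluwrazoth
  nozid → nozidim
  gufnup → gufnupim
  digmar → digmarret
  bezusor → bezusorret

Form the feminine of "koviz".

zukovizoth

nowgumzes and kagped both have last vowel 'e' yet inflect differently (nowgumzesset, kagpedim), so the last vowel is not what conditions the rule; the final letter is.
"koviz" ends in -z. The stems ending in -z (naluwraz → zunaluwrazoth, kiziz → zukizizoth, dabasez → zudabasezoth) add zu- … -oth around the stem.
The other patterns: stems ending in -r or -s double the final consonant and add -et; stems ending in -d or -p add -im.
So koviz → zukovizoth.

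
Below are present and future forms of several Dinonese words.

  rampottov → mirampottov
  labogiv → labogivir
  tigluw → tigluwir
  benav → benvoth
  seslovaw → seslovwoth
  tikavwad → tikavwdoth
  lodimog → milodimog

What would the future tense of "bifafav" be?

"bifafav" has last vowel 'a'. The stems whose last vowel is 'a' (seslovaw → seslovwoth, tikavwad → tikavwdoth, benav → benvoth) delete the last vowel and add -oth.
So bifafav → bifafvoth.

bifafvoth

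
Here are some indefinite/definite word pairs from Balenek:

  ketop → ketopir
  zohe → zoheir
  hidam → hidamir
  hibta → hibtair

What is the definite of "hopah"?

Every pair shown (ketop → ketopir, zohe → zoheir, hidam → hidamir, …) follows the same rule: add -ir.
So hopah → hopahir.

hopahir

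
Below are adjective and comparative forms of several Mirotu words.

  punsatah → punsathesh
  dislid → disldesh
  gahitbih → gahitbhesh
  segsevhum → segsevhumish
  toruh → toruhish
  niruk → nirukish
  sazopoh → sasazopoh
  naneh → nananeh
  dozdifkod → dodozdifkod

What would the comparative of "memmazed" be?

punsatah and toruh both end in -h yet inflect differently (punsathesh, toruhish), so the final letter is not what conditions the rule; the last vowel is.
"memmazed" has last vowel 'e'. The one such stem in the data (naneh → nananeh) repeats the first consonant+vowel as a prefix (as do sazopoh, dozdifkod), so the same rule applies.
The other patterns: stems whose last vowel is 'a' or 'i' delete the last vowel and add -esh; stems whose last vowel is 'u' add -ish.
So memmazed → mememmazed.

mememmazed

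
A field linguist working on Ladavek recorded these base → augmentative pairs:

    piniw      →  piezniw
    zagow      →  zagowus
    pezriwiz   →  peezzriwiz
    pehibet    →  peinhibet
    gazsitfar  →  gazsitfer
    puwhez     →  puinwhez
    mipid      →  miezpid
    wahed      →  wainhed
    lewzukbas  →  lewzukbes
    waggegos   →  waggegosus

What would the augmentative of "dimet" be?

"dimet" has last vowel 'e'. The stems whose last vowel is 'e' (pehibet → peinhibet, wahed → wainhed, puwhez → puinwhez) insert -in- after the first vowel.
The other patterns: stems whose last vowel is 'o' add -us; stems whose last vowel is 'i' insert -ez- after the first vowel; stems whose last vowel is 'a' change the last vowel to 'e'.
So dimet → diinmet.

diinmet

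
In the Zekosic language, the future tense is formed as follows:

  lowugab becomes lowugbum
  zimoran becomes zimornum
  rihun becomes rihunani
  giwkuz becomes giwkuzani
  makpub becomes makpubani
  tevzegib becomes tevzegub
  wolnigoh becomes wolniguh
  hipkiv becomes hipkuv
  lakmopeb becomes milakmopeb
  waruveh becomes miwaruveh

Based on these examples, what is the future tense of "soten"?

misoten

zimoran and rihun both end in -n yet inflect differently (zimornum, rihunani), so the final letter is not what conditions the rule; the last vowel is.
"soten" has last vowel 'e'. The stems whose last vowel is 'e' (lakmopeb → milakmopeb, waruveh → miwaruveh) add the prefix mi-.
The other patterns: stems whose last vowel is 'a' delete the last vowel and add -um; stems whose last vowel is 'u' add -ani; stems whose last vowel is 'i' or 'o' change the last vowel to 'u'.
So soten → misoten.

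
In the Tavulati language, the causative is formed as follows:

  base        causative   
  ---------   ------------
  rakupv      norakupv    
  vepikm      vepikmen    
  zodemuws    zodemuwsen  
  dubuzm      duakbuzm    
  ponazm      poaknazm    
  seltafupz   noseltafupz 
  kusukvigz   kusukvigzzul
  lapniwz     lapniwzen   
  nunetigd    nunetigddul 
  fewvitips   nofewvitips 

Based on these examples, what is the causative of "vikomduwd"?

kusukvigz and seltafupz both end in -z yet inflect differently (kusukvigzzul, noseltafupz), so the final letter is not what conditions the rule; the second-to-last letter is.
"vikomduwd" has second-to-last letter 'w'. The stems whose second-to-last letter is 'w' (zodemuws → zodemuwsen, lapniwz → lapniwzen) add -en.
The other patterns: stems whose second-to-last letter is 'g' double the final consonant and add -ul; stems whose second-to-last letter is 'z' insert -ak- after the first vowel; stems whose second-to-last letter is 'p' add the prefix no-.
So vikomduwd → vikomduwden.

vikomduwden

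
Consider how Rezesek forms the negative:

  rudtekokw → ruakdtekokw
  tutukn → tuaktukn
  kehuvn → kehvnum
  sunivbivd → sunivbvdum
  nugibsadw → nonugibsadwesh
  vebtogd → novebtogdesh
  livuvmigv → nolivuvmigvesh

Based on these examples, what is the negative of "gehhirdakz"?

geakhhirdakz

tutukn and kehuvn both end in -n yet inflect differently (tuaktukn, kehvnum), so the final letter is not what conditions the rule; the second-to-last letter is.
"gehhirdakz" has second-to-last letter 'k'. The stems whose second-to-last letter is 'k' (rudtekokw → ruakdtekokw, tutukn → tuaktukn) insert -ak- after the first vowel.
The other patterns: stems whose second-to-last letter is 'v' delete the last vowel and add -um; stems whose second-to-last letter is 'd' or 'g' add no- … -esh around the stem.
So gehhirdakz → geakhhirdakz.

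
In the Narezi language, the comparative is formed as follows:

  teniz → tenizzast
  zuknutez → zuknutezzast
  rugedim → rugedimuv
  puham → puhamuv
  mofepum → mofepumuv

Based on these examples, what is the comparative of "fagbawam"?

teniz and rugedim both have last vowel 'i' yet inflect differently (tenizzast, rugedimuv), so the last vowel is not what conditions the rule; the final letter is.
"fagbawam" ends in -m. The stems ending in -m (rugedim → rugedimuv, puham → puhamuv, mofepum → mofepumuv) add -uv.
So fagbawam → fagbawamuv.

fagbawamuv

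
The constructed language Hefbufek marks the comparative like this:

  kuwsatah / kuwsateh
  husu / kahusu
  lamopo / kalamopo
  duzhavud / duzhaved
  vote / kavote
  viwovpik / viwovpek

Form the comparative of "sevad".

"sevad" ends in a consonant. The stems ending in a consonant (viwovpik → viwovpek, kuwsatah → kuwsateh, duzhavud → duzhaved) change the last vowel to 'e'.
So sevad → seved.

seved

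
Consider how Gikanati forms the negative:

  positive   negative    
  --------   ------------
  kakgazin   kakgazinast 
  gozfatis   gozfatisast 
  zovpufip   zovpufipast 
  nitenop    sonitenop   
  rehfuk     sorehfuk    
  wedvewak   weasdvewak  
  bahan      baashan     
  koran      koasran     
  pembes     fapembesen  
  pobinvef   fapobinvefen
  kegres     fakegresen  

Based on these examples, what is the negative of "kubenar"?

kuasbenar

"kubenar" has last vowel 'a'. The stems whose last vowel is 'a' (wedvewak → weasdvewak, bahan → baashan, koran → koasran) insert -as- after the first vowel.
The other patterns: stems whose last vowel is 'i' add -ast; stems whose last vowel is 'o' or 'u' add the prefix so-; stems whose last vowel is 'e' add fa- … -en around the stem.
So kubenar → kuasbenar.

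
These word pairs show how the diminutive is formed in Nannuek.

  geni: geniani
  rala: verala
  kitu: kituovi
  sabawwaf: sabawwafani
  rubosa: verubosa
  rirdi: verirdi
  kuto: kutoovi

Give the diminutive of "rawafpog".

rirdi and geni both end in -i yet inflect differently (verirdi, geniani), so the final letter is not what conditions the rule; the first letter is.
"rawafpog" begins with r-. The stems beginning with r- (rala → verala, rubosa → verubosa, rirdi → verirdi) add the prefix ve-.
So rawafpog → verawafpog.

verawafpog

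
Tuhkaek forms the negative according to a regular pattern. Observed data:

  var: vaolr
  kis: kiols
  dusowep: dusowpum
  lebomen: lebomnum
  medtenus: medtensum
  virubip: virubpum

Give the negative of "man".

kis and medtenus both end in -s yet inflect differently (kiols, medtensum), so the final letter is not what conditions the rule; the number of vowels is.
"man" has 1 vowel. The stems with 1 vowel (var → vaolr, kis → kiols) insert -ol- after the first vowel.
So man → maoln.

maoln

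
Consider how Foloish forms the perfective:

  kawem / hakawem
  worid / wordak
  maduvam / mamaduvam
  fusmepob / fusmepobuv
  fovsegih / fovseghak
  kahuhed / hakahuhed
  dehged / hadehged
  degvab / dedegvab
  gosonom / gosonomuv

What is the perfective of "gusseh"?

gosonom and maduvam both end in -m yet inflect differently (gosonomuv, mamaduvam), so the final letter is not what conditions the rule; the last vowel is.
"gusseh" has last vowel 'e'. The stems whose last vowel is 'e' (kahuhed → hakahuhed, dehged → hadehged, kawem → hakawem) add the prefix ha-.
So gusseh → hagusseh.

hagusseh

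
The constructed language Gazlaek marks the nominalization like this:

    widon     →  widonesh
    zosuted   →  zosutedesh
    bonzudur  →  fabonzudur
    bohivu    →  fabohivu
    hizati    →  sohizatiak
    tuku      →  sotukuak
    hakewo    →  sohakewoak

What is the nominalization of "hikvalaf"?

sohikvalafak

bohivu and tuku both end in -u yet inflect differently (fabohivu, sotukuak), so the final letter is not what conditions the rule; the first letter is.
"hikvalaf" begins with h-. The stems beginning with h- (hizati → sohizatiak, hakewo → sohakewoak) add so- … -ak around the stem.
The other patterns: stems beginning with w- or z- add -esh; stems beginning with b- add the prefix fa-.
So hikvalaf → sohikvalafak.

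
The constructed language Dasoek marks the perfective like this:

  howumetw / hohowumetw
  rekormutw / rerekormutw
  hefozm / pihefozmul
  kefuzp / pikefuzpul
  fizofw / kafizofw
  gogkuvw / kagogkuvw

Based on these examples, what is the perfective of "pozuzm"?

howumetw and fizofw both end in -w yet inflect differently (hohowumetw, kafizofw), so the final letter is not what conditions the rule; the second-to-last letter is.
"pozuzm" has second-to-last letter 'z'. The stems whose second-to-last letter is 'z' (hefozm → pihefozmul, kefuzp → pikefuzpul) add pi- … -ul around the stem.
So pozuzm → pipozuzmul.

pipozuzmul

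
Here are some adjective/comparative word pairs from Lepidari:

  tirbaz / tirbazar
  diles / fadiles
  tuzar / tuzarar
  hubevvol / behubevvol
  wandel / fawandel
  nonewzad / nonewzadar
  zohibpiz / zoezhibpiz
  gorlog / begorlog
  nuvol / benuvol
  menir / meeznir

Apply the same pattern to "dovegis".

doezvegis

tirbaz and zohibpiz both end in -z yet inflect differently (tirbazar, zoezhibpiz), so the final letter is not what conditions the rule; the last vowel is.
"dovegis" has last vowel 'i'. The stems whose last vowel is 'i' (zohibpiz → zoezhibpiz, menir → meeznir) insert -ez- after the first vowel.
So dovegis → doezvegis.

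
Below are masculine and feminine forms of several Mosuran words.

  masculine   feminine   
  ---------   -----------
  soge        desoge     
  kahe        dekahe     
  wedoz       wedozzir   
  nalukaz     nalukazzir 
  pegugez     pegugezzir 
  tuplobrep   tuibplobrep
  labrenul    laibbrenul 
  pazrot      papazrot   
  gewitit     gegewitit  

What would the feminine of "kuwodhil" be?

kuibwodhil

soge and pegugez both have last vowel 'e' yet inflect differently (desoge, pegugezzir), so the last vowel is not what conditions the rule; the final letter is.
"kuwodhil" ends in -l. The one such stem in the data (labrenul → laibbrenul) inserts -ib- after the first vowel (as does tuplobrep), so the same rule applies.
The other patterns: stems ending in -e add the prefix de-; stems ending in -z double the final consonant and add -ir; stems ending in -t repeat the first consonant+vowel as a prefix.
So kuwodhil → kuibwodhil.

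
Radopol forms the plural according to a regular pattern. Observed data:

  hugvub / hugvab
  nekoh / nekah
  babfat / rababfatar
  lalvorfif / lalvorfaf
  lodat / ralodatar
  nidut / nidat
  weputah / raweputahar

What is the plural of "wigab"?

weputah and nekoh both end in -h yet inflect differently (raweputahar, nekah), so the final letter is not what conditions the rule; the last vowel is.
"wigab" has last vowel 'a'. The stems whose last vowel is 'a' (weputah → raweputahar, lodat → ralodatar, babfat → rababfatar) add ra- … -ar around the stem.
So wigab → rawigabar.

rawigabar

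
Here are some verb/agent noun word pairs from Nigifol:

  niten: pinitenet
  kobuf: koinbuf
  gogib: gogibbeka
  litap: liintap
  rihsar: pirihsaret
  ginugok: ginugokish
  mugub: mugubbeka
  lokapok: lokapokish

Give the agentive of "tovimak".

tovimakish

"tovimak" ends in -k. The stems ending in -k (lokapok → lokapokish, ginugok → ginugokish) add -ish.
The other patterns: stems ending in -b double the final consonant and add -eka; stems ending in -f or -p insert -in- after the first vowel; stems ending in -n or -r add pi- … -et around the stem.
So tovimak → tovimakish.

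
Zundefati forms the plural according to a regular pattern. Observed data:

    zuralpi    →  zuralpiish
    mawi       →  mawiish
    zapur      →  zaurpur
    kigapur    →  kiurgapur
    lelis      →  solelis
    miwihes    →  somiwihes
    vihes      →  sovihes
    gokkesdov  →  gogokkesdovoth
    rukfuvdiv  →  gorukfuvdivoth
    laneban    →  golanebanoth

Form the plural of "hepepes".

"hepepes" ends in -s. The stems ending in -s (lelis → solelis, miwihes → somiwihes, vihes → sovihes) add the prefix so-.
The other patterns: stems ending in -i add -ish; stems ending in -r insert -ur- after the first vowel; stems ending in -n or -v add go- … -oth around the stem.
So hepepes → sohepepes.

sohepepes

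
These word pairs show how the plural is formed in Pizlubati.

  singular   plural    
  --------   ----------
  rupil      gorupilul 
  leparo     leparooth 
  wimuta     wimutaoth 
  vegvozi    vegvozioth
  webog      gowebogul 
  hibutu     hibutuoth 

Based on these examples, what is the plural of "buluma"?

bulumaoth

vegvozi and rupil both have last vowel 'i' yet inflect differently (vegvozioth, gorupilul), so the last vowel is not what conditions the rule; whether the stem ends in a vowel or a consonant is.
"buluma" ends in a vowel. The stems ending in a vowel (vegvozi → vegvozioth, leparo → leparooth, wimuta → wimutaoth) add -oth.
The other pattern: stems ending in a consonant add go- … -ul around the stem.
So buluma → bulumaoth.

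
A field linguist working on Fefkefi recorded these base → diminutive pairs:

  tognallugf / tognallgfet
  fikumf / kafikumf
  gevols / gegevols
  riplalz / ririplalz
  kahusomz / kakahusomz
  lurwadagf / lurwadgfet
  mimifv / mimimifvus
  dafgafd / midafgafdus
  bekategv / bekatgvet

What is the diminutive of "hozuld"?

fikumf and tognallugf both end in -f yet inflect differently (kafikumf, tognallgfet), so the final letter is not what conditions the rule; the second-to-last letter is.
"hozuld" has second-to-last letter 'l'. The stems whose second-to-last letter is 'l' (riplalz → ririplalz, gevols → gegevols) repeat the first consonant+vowel as a prefix.
The other patterns: stems whose second-to-last letter is 'm' add the prefix ka-; stems whose second-to-last letter is 'g' delete the last vowel and add -et; stems whose second-to-last letter is 'f' add mi- … -us around the stem.
So hozuld → hohozuld.

hohozuld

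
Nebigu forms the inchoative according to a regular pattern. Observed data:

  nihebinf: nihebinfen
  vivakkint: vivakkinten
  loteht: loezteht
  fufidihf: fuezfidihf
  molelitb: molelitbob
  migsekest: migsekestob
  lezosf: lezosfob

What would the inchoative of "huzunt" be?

huzunten

vivakkint and loteht both end in -t yet inflect differently (vivakkinten, loezteht), so the final letter is not what conditions the rule; the second-to-last letter is.
"huzunt" has second-to-last letter 'n'. The stems whose second-to-last letter is 'n' (nihebinf → nihebinfen, vivakkint → vivakkinten) add -en.
So huzunt → huzunten.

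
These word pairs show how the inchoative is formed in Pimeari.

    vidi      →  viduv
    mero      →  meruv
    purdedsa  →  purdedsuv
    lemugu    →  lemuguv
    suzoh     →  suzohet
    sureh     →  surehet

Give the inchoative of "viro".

viruv

mero and suzoh both have last vowel 'o' yet inflect differently (meruv, suzohet), so the last vowel is not what conditions the rule; whether the stem ends in a vowel or a consonant is.
"viro" ends in a vowel. The stems ending in a vowel (vidi → viduv, mero → meruv, purdedsa → purdedsuv) drop the final letter and add -uv.
So viro → viruv.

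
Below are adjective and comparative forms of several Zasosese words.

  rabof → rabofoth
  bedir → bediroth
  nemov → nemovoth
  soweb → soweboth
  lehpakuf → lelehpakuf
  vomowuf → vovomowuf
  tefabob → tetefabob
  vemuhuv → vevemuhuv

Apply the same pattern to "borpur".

rabof and lehpakuf both end in -f yet inflect differently (rabofoth, lelehpakuf), so the final letter is not what conditions the rule; the number of vowels is.
"borpur" has 2 vowels. The stems with 2 vowels (rabof → rabofoth, bedir → bediroth, nemov → nemovoth) add -oth.
So borpur → borpuroth.

borpuroth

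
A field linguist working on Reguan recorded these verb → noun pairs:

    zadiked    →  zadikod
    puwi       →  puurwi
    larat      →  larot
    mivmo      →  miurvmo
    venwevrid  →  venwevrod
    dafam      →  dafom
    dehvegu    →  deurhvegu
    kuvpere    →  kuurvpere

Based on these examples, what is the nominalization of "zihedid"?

"zihedid" ends in a consonant. The stems ending in a consonant (dafam → dafom, larat → larot, venwevrid → venwevrod) change the last vowel to 'o'.
So zihedid → zihedod.

zihedod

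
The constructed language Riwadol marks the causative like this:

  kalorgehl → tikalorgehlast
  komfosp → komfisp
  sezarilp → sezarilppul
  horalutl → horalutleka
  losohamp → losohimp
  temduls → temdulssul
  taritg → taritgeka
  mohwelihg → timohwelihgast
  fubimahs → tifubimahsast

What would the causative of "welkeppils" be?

welkeppilssul

fubimahs and temduls both end in -s yet inflect differently (tifubimahsast, temdulssul), so the final letter is not what conditions the rule; the second-to-last letter is.
"welkeppils" has second-to-last letter 'l'. The stems whose second-to-last letter is 'l' (temduls → temdulssul, sezarilp → sezarilppul) double the final consonant and add -ul.
The other patterns: stems whose second-to-last letter is 'h' add ti- … -ast around the stem; stems whose second-to-last letter is 't' add -eka; stems whose second-to-last letter is 'm' or 's' change the last vowel to 'i'.
So welkeppils → welkeppilssul.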